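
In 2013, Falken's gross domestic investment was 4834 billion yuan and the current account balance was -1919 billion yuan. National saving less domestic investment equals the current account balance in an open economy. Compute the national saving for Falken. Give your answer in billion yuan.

S = I + CA = 4834 + (-1919) = 2915

2915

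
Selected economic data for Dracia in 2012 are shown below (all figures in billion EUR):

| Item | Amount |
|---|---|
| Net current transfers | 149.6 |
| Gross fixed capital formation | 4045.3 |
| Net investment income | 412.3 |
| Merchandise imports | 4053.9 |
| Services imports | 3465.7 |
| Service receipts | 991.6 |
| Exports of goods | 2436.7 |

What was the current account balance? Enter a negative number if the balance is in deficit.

Goods balance = 2436.7 - 4053.9 = -1617.2
Services balance = 991.6 - 3465.7 = -2474.1
Trade balance (goods + services) = -1617.2 + (-2474.1) = -4091.3
Net primary income = 412.3
Net secondary income = 149.6
Current account = -4091.3 + 412.3 + 149.6 = -3529.4

-3529.4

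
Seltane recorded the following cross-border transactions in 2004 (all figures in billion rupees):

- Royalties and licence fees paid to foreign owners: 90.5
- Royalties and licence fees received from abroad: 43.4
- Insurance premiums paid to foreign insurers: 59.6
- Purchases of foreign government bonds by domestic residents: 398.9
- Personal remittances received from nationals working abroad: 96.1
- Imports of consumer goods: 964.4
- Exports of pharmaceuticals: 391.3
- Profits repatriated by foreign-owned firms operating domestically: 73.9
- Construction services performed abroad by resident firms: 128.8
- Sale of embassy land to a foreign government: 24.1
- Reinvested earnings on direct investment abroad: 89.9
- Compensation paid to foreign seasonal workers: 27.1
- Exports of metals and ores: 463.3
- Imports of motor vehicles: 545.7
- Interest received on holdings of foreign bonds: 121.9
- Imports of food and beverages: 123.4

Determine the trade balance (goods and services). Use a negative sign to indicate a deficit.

Goods: -545.7 - 123.4 + 391.3 - 964.4 + 463.3 = -778.9
Services: 43.4 - 59.6 - 90.5 + 128.8 = 22.1
Trade balance = -778.9 + 22.1 = -756.8
(Excluded from the trade balance — financial account: purchases of foreign government bonds by domestic residents 398.9; secondary income: personal remittances received from nationals working abroad 96.1; primary income: profits repatriated by foreign-owned firms operating domestically 73.9, reinvested earnings on direct investment abroad 89.9, compensation paid to foreign seasonal workers 27.1, interest received on holdings of foreign bonds 121.9; capital account: sale of embassy land to a foreign government 24.1.)

-756.8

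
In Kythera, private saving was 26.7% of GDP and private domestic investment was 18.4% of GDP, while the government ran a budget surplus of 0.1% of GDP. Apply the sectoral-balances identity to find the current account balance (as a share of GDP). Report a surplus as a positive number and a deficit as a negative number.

8.4

By the sectoral-balances identity, CA = (S_private - I) + (T - G).
Private balance = 26.7 - 18.4 = 8.3
Government balance (T - G) = 0.1
CA = 8.3 + 0.1 = 8.4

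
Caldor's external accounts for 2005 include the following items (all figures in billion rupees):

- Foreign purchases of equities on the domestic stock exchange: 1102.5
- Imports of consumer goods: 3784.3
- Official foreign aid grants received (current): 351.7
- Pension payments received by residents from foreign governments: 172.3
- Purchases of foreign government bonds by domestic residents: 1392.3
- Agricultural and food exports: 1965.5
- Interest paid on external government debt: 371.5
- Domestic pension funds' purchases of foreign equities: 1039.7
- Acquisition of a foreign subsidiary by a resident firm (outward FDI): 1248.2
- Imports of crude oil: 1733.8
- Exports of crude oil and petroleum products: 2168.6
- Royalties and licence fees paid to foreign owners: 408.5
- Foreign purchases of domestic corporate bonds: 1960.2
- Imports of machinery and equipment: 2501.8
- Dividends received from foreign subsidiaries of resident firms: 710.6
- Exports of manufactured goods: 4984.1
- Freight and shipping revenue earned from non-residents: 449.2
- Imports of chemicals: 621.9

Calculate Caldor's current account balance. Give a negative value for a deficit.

1380.2

Goods: -3784.3 - 2501.8 + 4984.1 + 1965.5 - 1733.8 + 2168.6 - 621.9 = 476.4
Services: 449.2 - 408.5 = 40.7
Primary income: 710.6 - 371.5 = 339.1
Secondary income: 172.3 + 351.7 = 524.0
Current account = 476.4 + 40.7 + 339.1 + 524.0 = 1380.2
(Excluded from the current account — financial account: foreign purchases of equities on the domestic stock exchange 1102.5, purchases of foreign government bonds by domestic residents 1392.3, domestic pension funds' purchases of foreign equities 1039.7, acquisition of a foreign subsidiary by a resident firm (outward FDI) 1248.2, foreign purchases of domestic corporate bonds 1960.2.)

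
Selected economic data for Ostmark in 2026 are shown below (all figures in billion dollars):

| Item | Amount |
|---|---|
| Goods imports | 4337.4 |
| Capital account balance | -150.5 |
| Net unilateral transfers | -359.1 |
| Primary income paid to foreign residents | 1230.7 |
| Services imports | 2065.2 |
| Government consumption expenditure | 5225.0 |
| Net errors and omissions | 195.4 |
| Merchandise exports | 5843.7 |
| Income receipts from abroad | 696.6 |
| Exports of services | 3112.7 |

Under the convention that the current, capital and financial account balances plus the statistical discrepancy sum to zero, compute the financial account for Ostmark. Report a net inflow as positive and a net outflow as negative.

Goods balance = 5843.7 - 4337.4 = 1506.3
Services balance = 3112.7 - 2065.2 = 1047.5
Trade balance (goods + services) = 1506.3 + 1047.5 = 2553.8
Net primary income = 696.6 - 1230.7 = -534.1
Net secondary income = -359.1
Current account = 2553.8 + (-534.1) + (-359.1) = 1660.6
Financial account = -(1660.6 + (-150.5) + 195.4) = -1705.5

-1705.5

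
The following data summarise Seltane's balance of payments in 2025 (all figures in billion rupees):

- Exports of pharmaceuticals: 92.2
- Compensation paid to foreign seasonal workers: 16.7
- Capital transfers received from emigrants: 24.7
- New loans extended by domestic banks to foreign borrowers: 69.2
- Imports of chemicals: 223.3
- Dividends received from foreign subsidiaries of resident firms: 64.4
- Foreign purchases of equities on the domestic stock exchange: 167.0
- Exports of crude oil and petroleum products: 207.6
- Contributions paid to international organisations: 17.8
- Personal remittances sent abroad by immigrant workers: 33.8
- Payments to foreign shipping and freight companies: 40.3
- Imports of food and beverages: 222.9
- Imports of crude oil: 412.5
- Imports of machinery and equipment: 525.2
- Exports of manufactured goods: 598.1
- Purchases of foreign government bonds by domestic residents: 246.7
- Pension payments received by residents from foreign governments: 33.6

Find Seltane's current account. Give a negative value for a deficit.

Goods: -525.2 - 412.5 + 92.2 + 207.6 - 222.9 + 598.1 - 223.3 = -486.0
Services: -40.3
Primary income: -16.7 + 64.4 = 47.7
Secondary income: -17.8 - 33.8 + 33.6 = -18.0
Current account = (-486.0) + (-40.3) + 47.7 + (-18.0) = -496.6
(Excluded from the current account — capital account: capital transfers received from emigrants 24.7; financial account: new loans extended by domestic banks to foreign borrowers 69.2, foreign purchases of equities on the domestic stock exchange 167.0, purchases of foreign government bonds by domestic residents 246.7.)

-496.6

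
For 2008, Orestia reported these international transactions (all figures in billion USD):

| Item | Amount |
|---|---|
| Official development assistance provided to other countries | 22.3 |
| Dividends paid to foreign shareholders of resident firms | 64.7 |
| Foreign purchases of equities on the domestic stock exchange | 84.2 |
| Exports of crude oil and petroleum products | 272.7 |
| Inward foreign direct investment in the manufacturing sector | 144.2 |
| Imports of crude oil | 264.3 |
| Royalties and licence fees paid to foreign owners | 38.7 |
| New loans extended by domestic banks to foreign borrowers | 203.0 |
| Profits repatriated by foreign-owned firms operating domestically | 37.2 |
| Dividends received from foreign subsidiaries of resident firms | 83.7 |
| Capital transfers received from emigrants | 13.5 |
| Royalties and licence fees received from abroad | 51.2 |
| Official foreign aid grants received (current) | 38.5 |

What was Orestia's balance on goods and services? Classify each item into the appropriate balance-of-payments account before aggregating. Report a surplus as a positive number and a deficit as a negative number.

Goods: -264.3 + 272.7 = 8.4
Services: -38.7 + 51.2 = 12.5
Trade balance = 8.4 + 12.5 = 20.9
(Excluded from the trade balance — secondary income: official development assistance provided to other countries 22.3, official foreign aid grants received (current) 38.5; primary income: dividends paid to foreign shareholders of resident firms 64.7, profits repatriated by foreign-owned firms operating domestically 37.2, dividends received from foreign subsidiaries of resident firms 83.7; financial account: foreign purchases of equities on the domestic stock exchange 84.2, inward foreign direct investment in the manufacturing sector 144.2, new loans extended by domestic banks to foreign borrowers 203.0; capital account: capital transfers received from emigrants 13.5.)

20.9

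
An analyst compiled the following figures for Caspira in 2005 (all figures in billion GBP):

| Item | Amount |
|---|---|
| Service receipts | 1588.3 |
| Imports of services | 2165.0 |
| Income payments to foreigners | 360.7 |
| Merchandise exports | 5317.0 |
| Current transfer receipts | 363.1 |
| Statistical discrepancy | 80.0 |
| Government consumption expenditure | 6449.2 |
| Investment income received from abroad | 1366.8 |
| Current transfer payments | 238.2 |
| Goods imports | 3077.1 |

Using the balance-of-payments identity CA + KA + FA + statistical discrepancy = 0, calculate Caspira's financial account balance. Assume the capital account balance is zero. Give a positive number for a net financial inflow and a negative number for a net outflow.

-2874.2

Goods balance = 5317.0 - 3077.1 = 2239.9
Services balance = 1588.3 - 2165.0 = -576.7
Trade balance (goods + services) = 2239.9 + (-576.7) = 1663.2
Net primary income = 1366.8 - 360.7 = 1006.1
Net secondary income = 363.1 - 238.2 = 124.9
Current account = 1663.2 + 1006.1 + 124.9 = 2794.2
Financial account = -(2794.2 + 80.0) = -2874.2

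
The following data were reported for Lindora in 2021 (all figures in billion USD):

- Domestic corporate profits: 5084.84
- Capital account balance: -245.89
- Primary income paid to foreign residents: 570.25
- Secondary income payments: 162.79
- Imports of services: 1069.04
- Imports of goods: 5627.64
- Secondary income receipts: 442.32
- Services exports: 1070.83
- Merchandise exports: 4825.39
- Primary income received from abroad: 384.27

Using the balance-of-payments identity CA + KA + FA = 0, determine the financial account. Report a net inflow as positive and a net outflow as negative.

952.80

Goods balance = 4825.39 - 5627.64 = -802.25
Services balance = 1070.83 - 1069.04 = 1.79
Trade balance (goods + services) = -802.25 + 1.79 = -800.46
Net primary income = 384.27 - 570.25 = -185.98
Net secondary income = 442.32 - 162.79 = 279.53
Current account = -800.46 + (-185.98) + 279.53 = -706.91
Financial account = -(-706.91 + (-245.89)) = 952.80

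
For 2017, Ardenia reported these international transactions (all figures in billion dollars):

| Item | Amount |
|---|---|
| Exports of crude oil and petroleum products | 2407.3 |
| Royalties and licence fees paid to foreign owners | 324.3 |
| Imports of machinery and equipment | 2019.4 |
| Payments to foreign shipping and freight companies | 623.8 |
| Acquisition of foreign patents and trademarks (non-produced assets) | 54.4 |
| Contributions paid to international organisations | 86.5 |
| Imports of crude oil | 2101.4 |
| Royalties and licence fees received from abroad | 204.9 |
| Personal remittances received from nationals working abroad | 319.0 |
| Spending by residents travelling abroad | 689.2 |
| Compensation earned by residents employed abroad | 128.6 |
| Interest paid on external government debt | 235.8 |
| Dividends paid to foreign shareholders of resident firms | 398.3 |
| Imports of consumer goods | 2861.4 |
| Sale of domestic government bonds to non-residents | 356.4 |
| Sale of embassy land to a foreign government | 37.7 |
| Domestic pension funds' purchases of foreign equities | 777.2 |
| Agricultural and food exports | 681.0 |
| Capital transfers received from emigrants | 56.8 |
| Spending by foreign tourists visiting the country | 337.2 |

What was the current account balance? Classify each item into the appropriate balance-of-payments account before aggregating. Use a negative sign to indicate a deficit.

-5262.1

Goods: -2861.4 - 2019.4 + 2407.3 - 2101.4 + 681.0 = -3893.9
Services: -623.8 - 689.2 + 337.2 + 204.9 - 324.3 = -1095.2
Primary income: -398.3 + 128.6 - 235.8 = -505.5
Secondary income: -86.5 + 319.0 = 232.5
Current account = (-3893.9) + (-1095.2) + (-505.5) + 232.5 = -5262.1
(Excluded from the current account — capital account: acquisition of foreign patents and trademarks (non-produced assets) 54.4, sale of embassy land to a foreign government 37.7, capital transfers received from emigrants 56.8; financial account: sale of domestic government bonds to non-residents 356.4, domestic pension funds' purchases of foreign equities 777.2.)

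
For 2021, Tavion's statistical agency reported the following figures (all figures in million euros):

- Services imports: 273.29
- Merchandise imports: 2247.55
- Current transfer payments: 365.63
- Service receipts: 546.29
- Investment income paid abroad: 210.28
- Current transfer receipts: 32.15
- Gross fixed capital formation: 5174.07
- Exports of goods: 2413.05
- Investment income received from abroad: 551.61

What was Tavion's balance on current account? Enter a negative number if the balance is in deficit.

446.35

Goods balance = 2413.05 - 2247.55 = 165.50
Services balance = 546.29 - 273.29 = 273.00
Trade balance (goods + services) = 165.50 + 273.00 = 438.50
Net primary income = 551.61 - 210.28 = 341.33
Net secondary income = 32.15 - 365.63 = -333.48
Current account = 438.50 + 341.33 + (-333.48) = 446.35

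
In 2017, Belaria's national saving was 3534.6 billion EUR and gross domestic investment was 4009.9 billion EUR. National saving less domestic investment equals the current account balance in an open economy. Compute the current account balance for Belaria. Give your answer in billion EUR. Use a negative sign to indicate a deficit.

CA = S - I = 3534.6 - 4009.9 = -475.3

-475.3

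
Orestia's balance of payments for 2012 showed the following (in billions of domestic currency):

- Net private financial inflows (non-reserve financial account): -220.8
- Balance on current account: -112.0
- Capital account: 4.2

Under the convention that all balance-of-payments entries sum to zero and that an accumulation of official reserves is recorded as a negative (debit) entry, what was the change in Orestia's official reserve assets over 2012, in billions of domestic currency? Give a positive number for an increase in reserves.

-328.6

Official reserve transactions balance = -((-112.0) + 4.2 + (-220.8)) = 328.6
An accumulation of reserves is recorded as a debit (negative entry), so the change in the stock of reserves is the negative of that balance.
Change in official reserves = -(328.6) = -328.6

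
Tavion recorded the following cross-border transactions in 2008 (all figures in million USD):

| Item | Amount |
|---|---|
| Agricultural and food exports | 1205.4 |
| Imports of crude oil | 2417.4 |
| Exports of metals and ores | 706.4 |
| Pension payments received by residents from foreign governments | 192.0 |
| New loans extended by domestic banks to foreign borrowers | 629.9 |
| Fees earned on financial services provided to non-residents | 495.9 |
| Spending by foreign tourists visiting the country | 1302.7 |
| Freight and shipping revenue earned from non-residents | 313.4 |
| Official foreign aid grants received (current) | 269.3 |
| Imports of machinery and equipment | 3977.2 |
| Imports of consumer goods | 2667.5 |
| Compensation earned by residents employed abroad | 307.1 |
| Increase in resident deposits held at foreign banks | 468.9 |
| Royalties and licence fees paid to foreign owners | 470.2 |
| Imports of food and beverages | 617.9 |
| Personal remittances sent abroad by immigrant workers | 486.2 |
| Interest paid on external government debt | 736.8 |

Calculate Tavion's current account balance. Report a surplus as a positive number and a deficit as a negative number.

Goods: 1205.4 - 2667.5 - 617.9 + 706.4 - 2417.4 - 3977.2 = -7768.2
Services: -470.2 + 313.4 + 1302.7 + 495.9 = 1641.8
Primary income: -736.8 + 307.1 = -429.7
Secondary income: -486.2 + 269.3 + 192.0 = -24.9
Current account = (-7768.2) + 1641.8 + (-429.7) + (-24.9) = -6581.0
(Excluded from the current account — financial account: new loans extended by domestic banks to foreign borrowers 629.9, increase in resident deposits held at foreign banks 468.9.)

-6581.0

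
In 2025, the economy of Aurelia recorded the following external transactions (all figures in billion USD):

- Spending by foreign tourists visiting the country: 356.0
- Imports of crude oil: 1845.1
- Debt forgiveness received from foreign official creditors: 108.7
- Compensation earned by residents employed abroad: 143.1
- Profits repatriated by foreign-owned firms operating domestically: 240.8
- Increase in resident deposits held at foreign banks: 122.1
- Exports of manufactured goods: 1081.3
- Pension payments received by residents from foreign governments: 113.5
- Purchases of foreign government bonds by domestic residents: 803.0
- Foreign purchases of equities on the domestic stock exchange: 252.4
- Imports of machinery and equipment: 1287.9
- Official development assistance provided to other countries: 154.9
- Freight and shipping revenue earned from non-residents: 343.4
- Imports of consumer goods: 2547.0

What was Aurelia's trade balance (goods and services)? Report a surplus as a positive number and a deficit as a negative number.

-3899.3

Goods: -1287.9 - 2547.0 - 1845.1 + 1081.3 = -4598.7
Services: 356.0 + 343.4 = 699.4
Trade balance = -4598.7 + 699.4 = -3899.3
(Excluded from the trade balance — capital account: debt forgiveness received from foreign official creditors 108.7; primary income: compensation earned by residents employed abroad 143.1, profits repatriated by foreign-owned firms operating domestically 240.8; financial account: increase in resident deposits held at foreign banks 122.1, purchases of foreign government bonds by domestic residents 803.0, foreign purchases of equities on the domestic stock exchange 252.4; secondary income: pension payments received by residents from foreign governments 113.5, official development assistance provided to other countries 154.9.)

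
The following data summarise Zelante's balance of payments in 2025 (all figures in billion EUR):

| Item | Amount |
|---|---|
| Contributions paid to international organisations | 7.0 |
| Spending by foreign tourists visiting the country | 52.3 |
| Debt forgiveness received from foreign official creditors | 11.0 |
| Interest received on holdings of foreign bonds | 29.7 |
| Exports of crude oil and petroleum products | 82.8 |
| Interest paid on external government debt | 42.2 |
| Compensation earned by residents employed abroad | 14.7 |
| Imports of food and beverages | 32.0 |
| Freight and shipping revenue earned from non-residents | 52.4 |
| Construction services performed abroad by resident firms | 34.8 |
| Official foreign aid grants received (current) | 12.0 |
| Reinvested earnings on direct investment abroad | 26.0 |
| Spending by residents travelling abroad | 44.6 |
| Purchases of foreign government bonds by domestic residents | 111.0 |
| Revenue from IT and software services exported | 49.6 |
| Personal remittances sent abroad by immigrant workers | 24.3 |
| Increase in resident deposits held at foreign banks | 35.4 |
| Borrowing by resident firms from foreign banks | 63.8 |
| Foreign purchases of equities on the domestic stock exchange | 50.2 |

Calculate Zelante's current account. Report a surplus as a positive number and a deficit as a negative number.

Goods: 82.8 - 32.0 = 50.8
Services: 52.3 + 52.4 - 44.6 + 34.8 + 49.6 = 144.5
Primary income: 26.0 + 29.7 + 14.7 - 42.2 = 28.2
Secondary income: -7.0 + 12.0 - 24.3 = -19.3
Current account = 50.8 + 144.5 + 28.2 + (-19.3) = 204.2
(Excluded from the current account — capital account: debt forgiveness received from foreign official creditors 11.0; financial account: purchases of foreign government bonds by domestic residents 111.0, increase in resident deposits held at foreign banks 35.4, borrowing by resident firms from foreign banks 63.8, foreign purchases of equities on the domestic stock exchange 50.2.)

204.2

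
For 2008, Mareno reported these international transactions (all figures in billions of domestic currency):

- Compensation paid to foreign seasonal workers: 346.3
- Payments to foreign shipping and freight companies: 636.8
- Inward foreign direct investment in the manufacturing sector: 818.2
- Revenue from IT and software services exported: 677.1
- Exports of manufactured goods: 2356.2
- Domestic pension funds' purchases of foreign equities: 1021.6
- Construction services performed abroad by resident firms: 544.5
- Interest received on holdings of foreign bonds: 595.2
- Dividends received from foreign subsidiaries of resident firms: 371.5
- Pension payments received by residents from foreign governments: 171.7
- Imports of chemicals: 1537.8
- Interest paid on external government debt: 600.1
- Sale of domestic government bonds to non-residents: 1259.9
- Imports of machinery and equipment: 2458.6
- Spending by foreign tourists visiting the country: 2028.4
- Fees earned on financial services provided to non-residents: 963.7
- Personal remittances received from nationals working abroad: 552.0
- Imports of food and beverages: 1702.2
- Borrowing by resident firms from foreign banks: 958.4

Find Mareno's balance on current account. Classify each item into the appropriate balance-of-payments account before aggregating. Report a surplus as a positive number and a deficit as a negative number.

Goods: -1702.2 - 2458.6 + 2356.2 - 1537.8 = -3342.4
Services: 544.5 + 963.7 + 677.1 + 2028.4 - 636.8 = 3576.9
Primary income: 371.5 + 595.2 - 346.3 - 600.1 = 20.3
Secondary income: 171.7 + 552.0 = 723.7
Current account = (-3342.4) + 3576.9 + 20.3 + 723.7 = 978.5
(Excluded from the current account — financial account: inward foreign direct investment in the manufacturing sector 818.2, domestic pension funds' purchases of foreign equities 1021.6, sale of domestic government bonds to non-residents 1259.9, borrowing by resident firms from foreign banks 958.4.)

978.5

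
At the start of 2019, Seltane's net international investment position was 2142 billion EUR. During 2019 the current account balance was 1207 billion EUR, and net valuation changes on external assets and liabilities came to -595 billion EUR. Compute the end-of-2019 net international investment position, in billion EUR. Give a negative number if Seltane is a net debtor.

2754

Change in NIIP = current account + net valuation change = 1207 + (-595) = 612
End-of-year NIIP = 2142 + 612 = 2754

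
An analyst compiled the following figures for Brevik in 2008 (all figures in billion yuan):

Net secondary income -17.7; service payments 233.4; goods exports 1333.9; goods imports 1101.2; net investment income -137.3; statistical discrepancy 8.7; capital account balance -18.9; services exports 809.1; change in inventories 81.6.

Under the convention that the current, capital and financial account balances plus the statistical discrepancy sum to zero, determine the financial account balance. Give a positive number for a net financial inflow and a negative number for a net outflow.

Goods balance = 1333.9 - 1101.2 = 232.7
Services balance = 809.1 - 233.4 = 575.7
Trade balance (goods + services) = 232.7 + 575.7 = 808.4
Net primary income = -137.3
Net secondary income = -17.7
Current account = 808.4 + (-137.3) + (-17.7) = 653.4
Financial account = -(653.4 + (-18.9) + 8.7) = -643.2

-643.2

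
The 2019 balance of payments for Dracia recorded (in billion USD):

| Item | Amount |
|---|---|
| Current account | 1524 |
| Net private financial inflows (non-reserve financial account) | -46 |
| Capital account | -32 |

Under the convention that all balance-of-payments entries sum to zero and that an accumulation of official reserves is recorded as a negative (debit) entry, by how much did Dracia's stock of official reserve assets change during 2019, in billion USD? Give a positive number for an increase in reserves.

1446

Official reserve transactions balance = -(1524 + (-32) + (-46)) = -1446
An accumulation of reserves is recorded as a debit (negative entry), so the change in the stock of reserves is the negative of that balance.
Change in official reserves = -(-1446) = 1446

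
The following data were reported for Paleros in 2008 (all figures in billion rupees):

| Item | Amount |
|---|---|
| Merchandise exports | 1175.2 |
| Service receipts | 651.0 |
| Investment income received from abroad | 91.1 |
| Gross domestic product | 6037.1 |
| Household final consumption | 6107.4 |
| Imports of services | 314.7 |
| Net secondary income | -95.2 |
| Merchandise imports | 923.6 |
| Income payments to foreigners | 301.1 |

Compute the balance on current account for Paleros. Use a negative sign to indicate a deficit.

Goods balance = 1175.2 - 923.6 = 251.6
Services balance = 651.0 - 314.7 = 336.3
Trade balance (goods + services) = 251.6 + 336.3 = 587.9
Net primary income = 91.1 - 301.1 = -210.0
Net secondary income = -95.2
Current account = 587.9 + (-210.0) + (-95.2) = 282.7

282.7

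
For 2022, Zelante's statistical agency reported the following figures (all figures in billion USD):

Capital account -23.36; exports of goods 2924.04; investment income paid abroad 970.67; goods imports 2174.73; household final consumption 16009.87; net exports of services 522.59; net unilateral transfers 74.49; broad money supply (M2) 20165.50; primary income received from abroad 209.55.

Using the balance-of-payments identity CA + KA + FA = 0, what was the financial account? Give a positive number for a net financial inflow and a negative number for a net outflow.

-561.91

Goods balance = 2924.04 - 2174.73 = 749.31
Services balance = 522.59
Trade balance (goods + services) = 749.31 + 522.59 = 1271.90
Net primary income = 209.55 - 970.67 = -761.12
Net secondary income = 74.49
Current account = 1271.90 + (-761.12) + 74.49 = 585.27
Financial account = -(585.27 + (-23.36)) = -561.91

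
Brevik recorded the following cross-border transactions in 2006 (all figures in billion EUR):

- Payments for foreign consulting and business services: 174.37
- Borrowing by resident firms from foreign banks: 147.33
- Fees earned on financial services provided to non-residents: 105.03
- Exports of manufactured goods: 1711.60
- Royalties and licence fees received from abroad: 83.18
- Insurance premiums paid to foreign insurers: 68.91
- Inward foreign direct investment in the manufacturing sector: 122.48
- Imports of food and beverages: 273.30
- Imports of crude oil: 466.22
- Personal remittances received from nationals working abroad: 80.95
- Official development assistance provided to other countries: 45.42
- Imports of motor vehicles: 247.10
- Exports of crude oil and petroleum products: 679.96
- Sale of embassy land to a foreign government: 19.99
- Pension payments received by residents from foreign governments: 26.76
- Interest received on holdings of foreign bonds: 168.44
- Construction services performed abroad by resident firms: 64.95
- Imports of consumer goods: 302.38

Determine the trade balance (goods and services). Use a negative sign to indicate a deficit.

Goods: 1711.60 - 247.10 - 466.22 - 273.30 - 302.38 + 679.96 = 1102.56
Services: 83.18 - 68.91 + 105.03 - 174.37 + 64.95 = 9.88
Trade balance = 1102.56 + 9.88 = 1112.44
(Excluded from the trade balance — financial account: borrowing by resident firms from foreign banks 147.33, inward foreign direct investment in the manufacturing sector 122.48; secondary income: personal remittances received from nationals working abroad 80.95, official development assistance provided to other countries 45.42, pension payments received by residents from foreign governments 26.76; capital account: sale of embassy land to a foreign government 19.99; primary income: interest received on holdings of foreign bonds 168.44.)

1112.44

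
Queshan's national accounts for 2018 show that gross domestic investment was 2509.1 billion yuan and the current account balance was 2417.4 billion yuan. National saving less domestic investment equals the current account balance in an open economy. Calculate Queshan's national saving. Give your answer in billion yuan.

4926.5

S = I + CA = 2509.1 + 2417.4 = 4926.5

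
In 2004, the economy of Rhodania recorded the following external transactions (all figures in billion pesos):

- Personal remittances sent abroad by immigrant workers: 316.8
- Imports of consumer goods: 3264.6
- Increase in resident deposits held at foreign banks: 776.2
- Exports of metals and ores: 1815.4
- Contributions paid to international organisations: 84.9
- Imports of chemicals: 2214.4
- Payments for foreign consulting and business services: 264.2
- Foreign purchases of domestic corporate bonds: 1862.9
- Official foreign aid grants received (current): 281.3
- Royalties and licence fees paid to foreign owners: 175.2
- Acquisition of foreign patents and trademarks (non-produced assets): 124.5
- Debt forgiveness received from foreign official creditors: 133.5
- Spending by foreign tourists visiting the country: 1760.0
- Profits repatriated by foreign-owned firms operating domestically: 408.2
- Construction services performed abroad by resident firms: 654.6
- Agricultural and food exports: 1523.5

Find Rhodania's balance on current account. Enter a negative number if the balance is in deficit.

-693.5

Goods: -2214.4 + 1815.4 - 3264.6 + 1523.5 = -2140.1
Services: -175.2 + 1760.0 - 264.2 + 654.6 = 1975.2
Primary income: -408.2
Secondary income: -316.8 + 281.3 - 84.9 = -120.4
Current account = (-2140.1) + 1975.2 + (-408.2) + (-120.4) = -693.5
(Excluded from the current account — financial account: increase in resident deposits held at foreign banks 776.2, foreign purchases of domestic corporate bonds 1862.9; capital account: acquisition of foreign patents and trademarks (non-produced assets) 124.5, debt forgiveness received from foreign official creditors 133.5.)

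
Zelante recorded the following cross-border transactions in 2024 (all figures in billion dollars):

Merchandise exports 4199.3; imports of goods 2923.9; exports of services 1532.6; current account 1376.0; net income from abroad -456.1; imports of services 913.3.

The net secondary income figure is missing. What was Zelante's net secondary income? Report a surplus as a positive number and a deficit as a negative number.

-62.6

Current account = goods balance + services balance + net primary income + net secondary income
Sum of the known components = 1438.6
Net secondary income = CA - (known components) = 1376.0 - 1438.6 = -62.6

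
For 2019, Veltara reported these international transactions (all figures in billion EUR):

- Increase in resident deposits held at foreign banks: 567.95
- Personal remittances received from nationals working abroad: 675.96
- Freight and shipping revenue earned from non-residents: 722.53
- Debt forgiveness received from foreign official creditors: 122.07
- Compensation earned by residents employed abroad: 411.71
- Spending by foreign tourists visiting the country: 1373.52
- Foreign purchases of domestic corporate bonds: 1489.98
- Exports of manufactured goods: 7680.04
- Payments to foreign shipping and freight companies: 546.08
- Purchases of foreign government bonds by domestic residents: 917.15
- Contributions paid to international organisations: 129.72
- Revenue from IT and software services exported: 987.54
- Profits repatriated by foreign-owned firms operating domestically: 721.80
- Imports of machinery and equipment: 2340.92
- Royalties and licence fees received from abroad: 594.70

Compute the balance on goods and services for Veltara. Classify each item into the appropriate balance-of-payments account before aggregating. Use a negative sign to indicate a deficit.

8471.33

Goods: 7680.04 - 2340.92 = 5339.12
Services: 594.70 + 987.54 - 546.08 + 1373.52 + 722.53 = 3132.21
Trade balance = 5339.12 + 3132.21 = 8471.33
(Excluded from the trade balance — financial account: increase in resident deposits held at foreign banks 567.95, foreign purchases of domestic corporate bonds 1489.98, purchases of foreign government bonds by domestic residents 917.15; secondary income: personal remittances received from nationals working abroad 675.96, contributions paid to international organisations 129.72; capital account: debt forgiveness received from foreign official creditors 122.07; primary income: compensation earned by residents employed abroad 411.71, profits repatriated by foreign-owned firms operating domestically 721.80.)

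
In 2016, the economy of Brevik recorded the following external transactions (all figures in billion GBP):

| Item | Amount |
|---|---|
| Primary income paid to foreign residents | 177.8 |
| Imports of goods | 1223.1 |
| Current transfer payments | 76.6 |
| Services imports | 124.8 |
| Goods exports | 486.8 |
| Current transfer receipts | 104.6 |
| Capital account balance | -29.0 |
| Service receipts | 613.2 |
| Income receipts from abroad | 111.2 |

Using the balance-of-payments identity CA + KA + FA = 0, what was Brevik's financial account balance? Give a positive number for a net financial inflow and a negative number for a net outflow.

Goods balance = 486.8 - 1223.1 = -736.3
Services balance = 613.2 - 124.8 = 488.4
Trade balance (goods + services) = -736.3 + 488.4 = -247.9
Net primary income = 111.2 - 177.8 = -66.6
Net secondary income = 104.6 - 76.6 = 28.0
Current account = -247.9 + (-66.6) + 28.0 = -286.5
Financial account = -(-286.5 + (-29.0)) = 315.5

315.5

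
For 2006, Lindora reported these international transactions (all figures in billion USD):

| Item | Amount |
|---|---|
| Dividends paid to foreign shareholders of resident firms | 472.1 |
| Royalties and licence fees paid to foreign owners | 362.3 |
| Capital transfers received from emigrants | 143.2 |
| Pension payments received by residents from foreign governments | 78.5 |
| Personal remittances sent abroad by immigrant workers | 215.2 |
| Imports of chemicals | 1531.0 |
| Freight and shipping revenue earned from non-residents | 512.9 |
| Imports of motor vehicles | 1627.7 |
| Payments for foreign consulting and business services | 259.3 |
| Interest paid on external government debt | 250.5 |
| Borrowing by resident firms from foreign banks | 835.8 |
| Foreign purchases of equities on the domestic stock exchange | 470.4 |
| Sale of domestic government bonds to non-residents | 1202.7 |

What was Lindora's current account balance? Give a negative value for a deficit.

-4126.7

Goods: -1627.7 - 1531.0 = -3158.7
Services: 512.9 - 362.3 - 259.3 = -108.7
Primary income: -250.5 - 472.1 = -722.6
Secondary income: -215.2 + 78.5 = -136.7
Current account = (-3158.7) + (-108.7) + (-722.6) + (-136.7) = -4126.7
(Excluded from the current account — capital account: capital transfers received from emigrants 143.2; financial account: borrowing by resident firms from foreign banks 835.8, foreign purchases of equities on the domestic stock exchange 470.4, sale of domestic government bonds to non-residents 1202.7.)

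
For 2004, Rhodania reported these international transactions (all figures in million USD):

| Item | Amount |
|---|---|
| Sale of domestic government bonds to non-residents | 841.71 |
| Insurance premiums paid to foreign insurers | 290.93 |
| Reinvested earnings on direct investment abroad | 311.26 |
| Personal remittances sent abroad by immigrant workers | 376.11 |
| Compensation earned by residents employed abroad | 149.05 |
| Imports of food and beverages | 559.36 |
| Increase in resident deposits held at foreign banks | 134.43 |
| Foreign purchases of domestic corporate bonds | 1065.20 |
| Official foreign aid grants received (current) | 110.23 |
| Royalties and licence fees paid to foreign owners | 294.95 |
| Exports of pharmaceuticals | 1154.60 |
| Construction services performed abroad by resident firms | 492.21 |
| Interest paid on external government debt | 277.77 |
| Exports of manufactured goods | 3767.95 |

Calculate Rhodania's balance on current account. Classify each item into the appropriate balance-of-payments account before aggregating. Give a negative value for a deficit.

4186.18

Goods: 1154.60 - 559.36 + 3767.95 = 4363.19
Services: 492.21 - 294.95 - 290.93 = -93.67
Primary income: -277.77 + 149.05 + 311.26 = 182.54
Secondary income: -376.11 + 110.23 = -265.88
Current account = 4363.19 + (-93.67) + 182.54 + (-265.88) = 4186.18
(Excluded from the current account — financial account: sale of domestic government bonds to non-residents 841.71, increase in resident deposits held at foreign banks 134.43, foreign purchases of domestic corporate bonds 1065.20.)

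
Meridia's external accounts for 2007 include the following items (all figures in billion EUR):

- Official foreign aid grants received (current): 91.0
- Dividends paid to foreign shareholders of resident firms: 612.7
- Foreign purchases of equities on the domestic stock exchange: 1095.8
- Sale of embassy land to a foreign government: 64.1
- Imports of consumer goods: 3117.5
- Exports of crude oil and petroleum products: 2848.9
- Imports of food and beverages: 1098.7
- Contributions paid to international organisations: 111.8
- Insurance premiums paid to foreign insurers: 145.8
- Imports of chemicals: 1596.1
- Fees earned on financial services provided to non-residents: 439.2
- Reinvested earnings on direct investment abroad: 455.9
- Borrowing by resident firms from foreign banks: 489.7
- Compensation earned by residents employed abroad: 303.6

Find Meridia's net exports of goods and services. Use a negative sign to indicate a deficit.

Goods: -3117.5 + 2848.9 - 1596.1 - 1098.7 = -2963.4
Services: -145.8 + 439.2 = 293.4
Trade balance = -2963.4 + 293.4 = -2670.0
(Excluded from the trade balance — secondary income: official foreign aid grants received (current) 91.0, contributions paid to international organisations 111.8; primary income: dividends paid to foreign shareholders of resident firms 612.7, reinvested earnings on direct investment abroad 455.9, compensation earned by residents employed abroad 303.6; financial account: foreign purchases of equities on the domestic stock exchange 1095.8, borrowing by resident firms from foreign banks 489.7; capital account: sale of embassy land to a foreign government 64.1.)

-2670.0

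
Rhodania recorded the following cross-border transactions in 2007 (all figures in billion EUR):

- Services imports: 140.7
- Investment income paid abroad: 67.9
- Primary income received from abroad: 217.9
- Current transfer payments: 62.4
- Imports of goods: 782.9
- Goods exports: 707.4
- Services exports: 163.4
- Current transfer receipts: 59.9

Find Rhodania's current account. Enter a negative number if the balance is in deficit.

94.7

Goods balance = 707.4 - 782.9 = -75.5
Services balance = 163.4 - 140.7 = 22.7
Trade balance (goods + services) = -75.5 + 22.7 = -52.8
Net primary income = 217.9 - 67.9 = 150.0
Net secondary income = 59.9 - 62.4 = -2.5
Current account = -52.8 + 150.0 + (-2.5) = 94.7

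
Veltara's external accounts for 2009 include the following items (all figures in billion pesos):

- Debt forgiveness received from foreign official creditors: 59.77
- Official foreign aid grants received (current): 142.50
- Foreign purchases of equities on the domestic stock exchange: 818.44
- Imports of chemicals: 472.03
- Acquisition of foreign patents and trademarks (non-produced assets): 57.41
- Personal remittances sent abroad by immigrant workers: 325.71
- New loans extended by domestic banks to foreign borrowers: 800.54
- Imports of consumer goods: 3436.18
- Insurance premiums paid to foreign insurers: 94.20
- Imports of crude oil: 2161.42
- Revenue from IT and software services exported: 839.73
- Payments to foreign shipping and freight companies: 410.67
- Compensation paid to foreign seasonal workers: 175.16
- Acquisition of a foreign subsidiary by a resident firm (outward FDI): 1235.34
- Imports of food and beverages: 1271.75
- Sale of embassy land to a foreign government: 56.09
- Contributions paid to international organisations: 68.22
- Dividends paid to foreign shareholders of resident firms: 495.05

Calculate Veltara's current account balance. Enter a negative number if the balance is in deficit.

Goods: -1271.75 - 3436.18 - 2161.42 - 472.03 = -7341.38
Services: 839.73 - 94.20 - 410.67 = 334.86
Primary income: -495.05 - 175.16 = -670.21
Secondary income: -325.71 + 142.50 - 68.22 = -251.43
Current account = (-7341.38) + 334.86 + (-670.21) + (-251.43) = -7928.16
(Excluded from the current account — capital account: debt forgiveness received from foreign official creditors 59.77, acquisition of foreign patents and trademarks (non-produced assets) 57.41, sale of embassy land to a foreign government 56.09; financial account: foreign purchases of equities on the domestic stock exchange 818.44, new loans extended by domestic banks to foreign borrowers 800.54, acquisition of a foreign subsidiary by a resident firm (outward FDI) 1235.34.)

-7928.16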